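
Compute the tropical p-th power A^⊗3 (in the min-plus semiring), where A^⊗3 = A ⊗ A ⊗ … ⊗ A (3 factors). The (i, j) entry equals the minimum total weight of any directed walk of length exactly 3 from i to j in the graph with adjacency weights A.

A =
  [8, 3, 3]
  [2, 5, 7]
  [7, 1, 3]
A^⊗3 =
  [6, 7, 8]
  [7, 6, 8]
  [6, 6, 6]

Each entry (A^⊗3)_ij equals the minimum over all length-3 walks i = v_0 → v_1 → … → v_3 = j of Σ_t A[v_t][v_{t+1}]. For example, for (i, j) = (0, 2) we minimise over 9 possible intermediate vertex sequences; the minimum is 8, attained along the walk 0 → 1 → 0 → 2.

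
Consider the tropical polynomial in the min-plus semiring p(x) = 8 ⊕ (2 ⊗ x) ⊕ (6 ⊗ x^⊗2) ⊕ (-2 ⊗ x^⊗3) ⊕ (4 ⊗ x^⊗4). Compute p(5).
p(5) = 7

A tropical monomial a ⊗ x^⊗i evaluates to a + i · x. Evaluating each term at x = 5:
  Term 0 contributes 8 + 0 · 5 = 8
  Term 1 contributes 2 + 1 · 5 = 7
  Term 2 contributes 6 + 2 · 5 = 16
  Term 3 contributes -2 + 3 · 5 = 13
  Term 4 contributes 4 + 4 · 5 = 24
p(5) = ⊕ of these = min[8, 7, 16, 13, 24] = 7.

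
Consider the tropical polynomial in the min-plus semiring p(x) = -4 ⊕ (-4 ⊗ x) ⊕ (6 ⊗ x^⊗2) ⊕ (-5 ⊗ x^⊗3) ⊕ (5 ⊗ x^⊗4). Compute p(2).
p(2) = -4

A tropical monomial a ⊗ x^⊗i evaluates to a + i · x. Evaluating each term at x = 2:
  Term 0 contributes -4 + 0 · 2 = -4
  Term 1 contributes -4 + 1 · 2 = -2
  Term 2 contributes 6 + 2 · 2 = 10
  Term 3 contributes -5 + 3 · 2 = 1
  Term 4 contributes 5 + 4 · 2 = 13
p(2) = ⊕ of these = min[-4, -2, 10, 1, 13] = -4.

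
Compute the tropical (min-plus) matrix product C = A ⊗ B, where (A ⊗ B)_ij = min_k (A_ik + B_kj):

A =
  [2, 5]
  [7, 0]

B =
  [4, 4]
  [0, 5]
A ⊗ B =
  [5, 6]
  [0, 5]

Apply the min-plus product entry-by-entry:
  C[0][0] = min over k of (A[0][0] + B[0][0] = 2 + 4 = 6, A[0][1] + B[1][0] = 5 + 0 = 5) = 5 (attained at k = 1)
  C[0][1] = min over k of (A[0][0] + B[0][1] = 2 + 4 = 6, A[0][1] + B[1][1] = 5 + 5 = 10) = 6 (attained at k = 0)
  C[1][0] = min over k of (A[1][0] + B[0][0] = 7 + 4 = 11, A[1][1] + B[1][0] = 0 + 0 = 0) = 0 (attained at k = 1)
  C[1][1] = min over k of (A[1][0] + B[0][1] = 7 + 4 = 11, A[1][1] + B[1][1] = 0 + 5 = 5) = 5 (attained at k = 1)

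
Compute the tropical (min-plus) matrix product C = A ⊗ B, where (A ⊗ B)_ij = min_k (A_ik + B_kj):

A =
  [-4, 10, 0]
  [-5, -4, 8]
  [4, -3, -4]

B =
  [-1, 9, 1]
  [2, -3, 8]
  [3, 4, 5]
A ⊗ B =
  [-5, 4, -3]
  [-6, -7, -4]
  [-1, -6, 1]

Apply the min-plus product entry-by-entry:
  C[0][0] = min over k of (A[0][0] + B[0][0] = -4 + -1 = -5, A[0][1] + B[1][0] = 10 + 2 = 12, A[0][2] + B[2][0] = 0 + 3 = 3) = -5 (attained at k = 0)
  C[0][1] = min over k of (A[0][0] + B[0][1] = -4 + 9 = 5, A[0][1] + B[1][1] = 10 + -3 = 7, A[0][2] + B[2][1] = 0 + 4 = 4) = 4 (attained at k = 2)
  C[0][2] = min over k of (A[0][0] + B[0][2] = -4 + 1 = -3, A[0][1] + B[1][2] = 10 + 8 = 18, A[0][2] + B[2][2] = 0 + 5 = 5) = -3 (attained at k = 0)
  C[1][0] = min over k of (A[1][0] + B[0][0] = -5 + -1 = -6, A[1][1] + B[1][0] = -4 + 2 = -2, A[1][2] + B[2][0] = 8 + 3 = 11) = -6 (attained at k = 0)
  C[1][1] = min over k of (A[1][0] + B[0][1] = -5 + 9 = 4, A[1][1] + B[1][1] = -4 + -3 = -7, A[1][2] + B[2][1] = 8 + 4 = 12) = -7 (attained at k = 1)
  C[1][2] = min over k of (A[1][0] + B[0][2] = -5 + 1 = -4, A[1][1] + B[1][2] = -4 + 8 = 4, A[1][2] + B[2][2] = 8 + 5 = 13) = -4 (attained at k = 0)
  C[2][0] = min over k of (A[2][0] + B[0][0] = 4 + -1 = 3, A[2][1] + B[1][0] = -3 + 2 = -1, A[2][2] + B[2][0] = -4 + 3 = -1) = -1 (attained at k = 1)
  C[2][1] = min over k of (A[2][0] + B[0][1] = 4 + 9 = 13, A[2][1] + B[1][1] = -3 + -3 = -6, A[2][2] + B[2][1] = -4 + 4 = 0) = -6 (attained at k = 1)
  C[2][2] = min over k of (A[2][0] + B[0][2] = 4 + 1 = 5, A[2][1] + B[1][2] = -3 + 8 = 5, A[2][2] + B[2][2] = -4 + 5 = 1) = 1 (attained at k = 2)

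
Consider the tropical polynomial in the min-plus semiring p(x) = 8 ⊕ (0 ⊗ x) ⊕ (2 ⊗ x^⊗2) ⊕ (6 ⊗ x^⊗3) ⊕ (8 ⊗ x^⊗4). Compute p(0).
p(0) = 0

A tropical monomial a ⊗ x^⊗i evaluates to a + i · x. Evaluating each term at x = 0:
  Term 0 contributes 8 + 0 · 0 = 8
  Term 1 contributes 0 + 1 · 0 = 0
  Term 2 contributes 2 + 2 · 0 = 2
  Term 3 contributes 6 + 3 · 0 = 6
  Term 4 contributes 8 + 4 · 0 = 8
p(0) = ⊕ of these = min[8, 0, 2, 6, 8] = 0.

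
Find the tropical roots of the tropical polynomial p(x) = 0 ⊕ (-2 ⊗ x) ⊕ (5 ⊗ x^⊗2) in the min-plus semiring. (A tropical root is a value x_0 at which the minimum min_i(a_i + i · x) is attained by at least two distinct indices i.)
Roots: {-7, 2}

Each tropical root is a break point of the lower envelope of the lines y = a_i + i · x (there are 3 lines, with slopes 0, 1, ..., 2). Only the lines that attain the minimum somewhere contribute to roots; other lines are dominated. Here the surviving (envelope) indices are i = 2, i = 1, i = 0.
Intersections between consecutive envelope lines give the roots: for adjacent envelope indices i < j the intersection is x = (a_i − a_j) / (j − i). Reading off the sorted break points: {-7, 2}.
Verification: at each break x_0, at least two indices attain the minimum of min_i(a_i + i · x_0).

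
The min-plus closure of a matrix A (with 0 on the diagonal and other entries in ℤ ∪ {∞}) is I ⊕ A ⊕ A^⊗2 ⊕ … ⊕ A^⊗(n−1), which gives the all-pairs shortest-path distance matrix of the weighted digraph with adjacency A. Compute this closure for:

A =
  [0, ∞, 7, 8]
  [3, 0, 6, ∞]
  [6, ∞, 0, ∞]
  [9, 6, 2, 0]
Closure =
  [0, 14, 7, 8]
  [3, 0, 6, 11]
  [6, 20, 0, 14]
  [8, 6, 2, 0]

This is the Floyd-Warshall all-pairs shortest-path computation. For each intermediate vertex k = 0, 1, …, 3, update dist[i][j] ← min(dist[i][j], dist[i][k] + dist[k][j]). The final matrix gives, for each (i, j), the minimum total weight of any directed path from i to j (possibly empty when i = j).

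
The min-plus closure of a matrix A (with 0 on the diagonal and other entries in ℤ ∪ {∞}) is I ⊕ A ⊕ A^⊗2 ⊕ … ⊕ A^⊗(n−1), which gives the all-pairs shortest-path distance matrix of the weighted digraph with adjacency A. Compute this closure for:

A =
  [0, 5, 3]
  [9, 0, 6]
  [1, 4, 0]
Closure =
  [0, 5, 3]
  [7, 0, 6]
  [1, 4, 0]

This is the Floyd-Warshall all-pairs shortest-path computation. For each intermediate vertex k = 0, 1, …, 2, update dist[i][j] ← min(dist[i][j], dist[i][k] + dist[k][j]). The final matrix gives, for each (i, j), the minimum total weight of any directed path from i to j (possibly empty when i = j).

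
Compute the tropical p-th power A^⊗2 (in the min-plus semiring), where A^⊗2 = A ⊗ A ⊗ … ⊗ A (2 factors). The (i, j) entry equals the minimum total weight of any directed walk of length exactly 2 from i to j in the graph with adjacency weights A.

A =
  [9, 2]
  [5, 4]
A^⊗2 =
  [7, 6]
  [9, 7]

Each entry (A^⊗2)_ij equals the minimum over all length-2 walks i = v_0 → v_1 → … → v_2 = j of Σ_t A[v_t][v_{t+1}]. For example, for (i, j) = (0, 1) we minimise over 2 possible intermediate vertex sequences; the minimum is 6, attained along the walk 0 → 1 → 1.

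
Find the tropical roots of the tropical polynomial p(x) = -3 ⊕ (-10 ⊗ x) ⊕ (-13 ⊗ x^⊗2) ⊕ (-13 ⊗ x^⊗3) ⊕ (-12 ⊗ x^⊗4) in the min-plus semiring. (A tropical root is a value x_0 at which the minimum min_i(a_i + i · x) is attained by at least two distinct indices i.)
Roots: {-1, 0, 3, 7}

Each tropical root is a break point of the lower envelope of the lines y = a_i + i · x (there are 5 lines, with slopes 0, 1, ..., 4). Only the lines that attain the minimum somewhere contribute to roots; other lines are dominated. Here the surviving (envelope) indices are i = 4, i = 3, i = 2, i = 1, i = 0.
Intersections between consecutive envelope lines give the roots: for adjacent envelope indices i < j the intersection is x = (a_i − a_j) / (j − i). Reading off the sorted break points: {-1, 0, 3, 7}.
Verification: at each break x_0, at least two indices attain the minimum of min_i(a_i + i · x_0).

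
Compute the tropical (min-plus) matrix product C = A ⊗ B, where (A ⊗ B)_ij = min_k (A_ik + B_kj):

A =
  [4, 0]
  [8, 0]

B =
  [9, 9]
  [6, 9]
A ⊗ B =
  [6, 9]
  [6, 9]

Apply the min-plus product entry-by-entry:
  C[0][0] = min over k of (A[0][0] + B[0][0] = 4 + 9 = 13, A[0][1] + B[1][0] = 0 + 6 = 6) = 6 (attained at k = 1)
  C[0][1] = min over k of (A[0][0] + B[0][1] = 4 + 9 = 13, A[0][1] + B[1][1] = 0 + 9 = 9) = 9 (attained at k = 1)
  C[1][0] = min over k of (A[1][0] + B[0][0] = 8 + 9 = 17, A[1][1] + B[1][0] = 0 + 6 = 6) = 6 (attained at k = 1)
  C[1][1] = min over k of (A[1][0] + B[0][1] = 8 + 9 = 17, A[1][1] + B[1][1] = 0 + 9 = 9) = 9 (attained at k = 1)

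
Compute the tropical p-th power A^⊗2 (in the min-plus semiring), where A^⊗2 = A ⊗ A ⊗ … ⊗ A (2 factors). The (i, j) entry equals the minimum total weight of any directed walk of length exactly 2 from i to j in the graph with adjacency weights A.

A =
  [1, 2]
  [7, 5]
A^⊗2 =
  [2, 3]
  [8, 9]

Each entry (A^⊗2)_ij equals the minimum over all length-2 walks i = v_0 → v_1 → … → v_2 = j of Σ_t A[v_t][v_{t+1}]. For example, for (i, j) = (0, 1) we minimise over 2 possible intermediate vertex sequences; the minimum is 3, attained along the walk 0 → 0 → 1.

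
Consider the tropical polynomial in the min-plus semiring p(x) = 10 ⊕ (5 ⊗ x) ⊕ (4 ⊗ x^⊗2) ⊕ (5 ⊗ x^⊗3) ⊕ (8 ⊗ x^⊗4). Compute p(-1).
p(-1) = 2

A tropical monomial a ⊗ x^⊗i evaluates to a + i · x. Evaluating each term at x = -1:
  Term 0 contributes 10 + 0 · -1 = 10
  Term 1 contributes 5 + 1 · -1 = 4
  Term 2 contributes 4 + 2 · -1 = 2
  Term 3 contributes 5 + 3 · -1 = 2
  Term 4 contributes 8 + 4 · -1 = 4
p(-1) = ⊕ of these = min[10, 4, 2, 2, 4] = 2.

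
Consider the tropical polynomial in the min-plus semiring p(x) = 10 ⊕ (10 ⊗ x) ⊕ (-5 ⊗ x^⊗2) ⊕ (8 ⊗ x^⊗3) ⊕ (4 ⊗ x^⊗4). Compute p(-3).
p(-3) = -11

A tropical monomial a ⊗ x^⊗i evaluates to a + i · x. Evaluating each term at x = -3:
  Term 0 contributes 10 + 0 · -3 = 10
  Term 1 contributes 10 + 1 · -3 = 7
  Term 2 contributes -5 + 2 · -3 = -11
  Term 3 contributes 8 + 3 · -3 = -1
  Term 4 contributes 4 + 4 · -3 = -8
p(-3) = ⊕ of these = min[10, 7, -11, -1, -8] = -11.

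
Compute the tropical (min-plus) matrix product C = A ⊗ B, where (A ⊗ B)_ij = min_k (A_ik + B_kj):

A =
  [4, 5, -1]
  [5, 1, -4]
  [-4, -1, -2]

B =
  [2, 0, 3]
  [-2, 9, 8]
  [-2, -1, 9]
A ⊗ B =
  [-3, -2, 7]
  [-6, -5, 5]
  [-4, -4, -1]

Apply the min-plus product entry-by-entry:
  C[0][0] = min over k of (A[0][0] + B[0][0] = 4 + 2 = 6, A[0][1] + B[1][0] = 5 + -2 = 3, A[0][2] + B[2][0] = -1 + -2 = -3) = -3 (attained at k = 2)
  C[0][1] = min over k of (A[0][0] + B[0][1] = 4 + 0 = 4, A[0][1] + B[1][1] = 5 + 9 = 14, A[0][2] + B[2][1] = -1 + -1 = -2) = -2 (attained at k = 2)
  C[0][2] = min over k of (A[0][0] + B[0][2] = 4 + 3 = 7, A[0][1] + B[1][2] = 5 + 8 = 13, A[0][2] + B[2][2] = -1 + 9 = 8) = 7 (attained at k = 0)
  C[1][0] = min over k of (A[1][0] + B[0][0] = 5 + 2 = 7, A[1][1] + B[1][0] = 1 + -2 = -1, A[1][2] + B[2][0] = -4 + -2 = -6) = -6 (attained at k = 2)
  C[1][1] = min over k of (A[1][0] + B[0][1] = 5 + 0 = 5, A[1][1] + B[1][1] = 1 + 9 = 10, A[1][2] + B[2][1] = -4 + -1 = -5) = -5 (attained at k = 2)
  C[1][2] = min over k of (A[1][0] + B[0][2] = 5 + 3 = 8, A[1][1] + B[1][2] = 1 + 8 = 9, A[1][2] + B[2][2] = -4 + 9 = 5) = 5 (attained at k = 2)
  C[2][0] = min over k of (A[2][0] + B[0][0] = -4 + 2 = -2, A[2][1] + B[1][0] = -1 + -2 = -3, A[2][2] + B[2][0] = -2 + -2 = -4) = -4 (attained at k = 2)
  C[2][1] = min over k of (A[2][0] + B[0][1] = -4 + 0 = -4, A[2][1] + B[1][1] = -1 + 9 = 8, A[2][2] + B[2][1] = -2 + -1 = -3) = -4 (attained at k = 0)
  C[2][2] = min over k of (A[2][0] + B[0][2] = -4 + 3 = -1, A[2][1] + B[1][2] = -1 + 8 = 7, A[2][2] + B[2][2] = -2 + 9 = 7) = -1 (attained at k = 0)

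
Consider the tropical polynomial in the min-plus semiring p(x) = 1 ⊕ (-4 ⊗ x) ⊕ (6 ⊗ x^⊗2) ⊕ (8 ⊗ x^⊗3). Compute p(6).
p(6) = 1

A tropical monomial a ⊗ x^⊗i evaluates to a + i · x. Evaluating each term at x = 6:
  Term 0 contributes 1 + 0 · 6 = 1
  Term 1 contributes -4 + 1 · 6 = 2
  Term 2 contributes 6 + 2 · 6 = 18
  Term 3 contributes 8 + 3 · 6 = 26
p(6) = ⊕ of these = min[1, 2, 18, 26] = 1.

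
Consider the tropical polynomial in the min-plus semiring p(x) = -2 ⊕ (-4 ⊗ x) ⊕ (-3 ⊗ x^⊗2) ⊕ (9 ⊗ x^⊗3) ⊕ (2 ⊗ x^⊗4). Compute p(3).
p(3) = -2

A tropical monomial a ⊗ x^⊗i evaluates to a + i · x. Evaluating each term at x = 3:
  Term 0 contributes -2 + 0 · 3 = -2
  Term 1 contributes -4 + 1 · 3 = -1
  Term 2 contributes -3 + 2 · 3 = 3
  Term 3 contributes 9 + 3 · 3 = 18
  Term 4 contributes 2 + 4 · 3 = 14
p(3) = ⊕ of these = min[-2, -1, 3, 18, 14] = -2.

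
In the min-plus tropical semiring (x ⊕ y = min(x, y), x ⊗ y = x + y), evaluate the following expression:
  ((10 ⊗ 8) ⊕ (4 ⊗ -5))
((10 ⊗ 8) ⊕ (4 ⊗ -5)) = -1

Expand innermost to outermost. Recall ⊕ takes the minimum of its arguments and ⊗ takes their sum. Working out the expression ((10 ⊗ 8) ⊕ (4 ⊗ -5)) gives -1.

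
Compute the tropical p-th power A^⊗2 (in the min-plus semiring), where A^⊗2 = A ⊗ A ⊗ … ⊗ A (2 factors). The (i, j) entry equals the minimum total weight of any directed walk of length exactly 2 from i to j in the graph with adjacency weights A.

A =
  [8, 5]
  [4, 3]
A^⊗2 =
  [9, 8]
  [7, 6]

Each entry (A^⊗2)_ij equals the minimum over all length-2 walks i = v_0 → v_1 → … → v_2 = j of Σ_t A[v_t][v_{t+1}]. For example, for (i, j) = (0, 1) we minimise over 2 possible intermediate vertex sequences; the minimum is 8, attained along the walk 0 → 1 → 1.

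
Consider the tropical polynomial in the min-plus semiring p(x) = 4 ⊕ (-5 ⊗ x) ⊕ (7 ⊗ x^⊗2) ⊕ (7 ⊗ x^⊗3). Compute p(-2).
p(-2) = -7

A tropical monomial a ⊗ x^⊗i evaluates to a + i · x. Evaluating each term at x = -2:
  Term 0 contributes 4 + 0 · -2 = 4
  Term 1 contributes -5 + 1 · -2 = -7
  Term 2 contributes 7 + 2 · -2 = 3
  Term 3 contributes 7 + 3 · -2 = 1
p(-2) = ⊕ of these = min[4, -7, 3, 1] = -7.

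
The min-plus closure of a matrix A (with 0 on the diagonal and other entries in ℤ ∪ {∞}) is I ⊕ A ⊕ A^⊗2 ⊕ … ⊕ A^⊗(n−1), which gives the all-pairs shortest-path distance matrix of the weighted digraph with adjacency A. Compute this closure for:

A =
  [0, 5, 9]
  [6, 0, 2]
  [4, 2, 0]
Closure =
  [0, 5, 7]
  [6, 0, 2]
  [4, 2, 0]

This is the Floyd-Warshall all-pairs shortest-path computation. For each intermediate vertex k = 0, 1, …, 2, update dist[i][j] ← min(dist[i][j], dist[i][k] + dist[k][j]). The final matrix gives, for each (i, j), the minimum total weight of any directed path from i to j (possibly empty when i = j).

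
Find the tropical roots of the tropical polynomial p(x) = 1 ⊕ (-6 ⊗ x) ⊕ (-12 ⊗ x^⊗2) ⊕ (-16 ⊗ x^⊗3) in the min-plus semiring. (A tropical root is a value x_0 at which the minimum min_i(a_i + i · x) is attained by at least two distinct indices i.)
Roots: {4, 6, 7}

Each tropical root is a break point of the lower envelope of the lines y = a_i + i · x (there are 4 lines, with slopes 0, 1, ..., 3). Only the lines that attain the minimum somewhere contribute to roots; other lines are dominated. Here the surviving (envelope) indices are i = 3, i = 2, i = 1, i = 0.
Intersections between consecutive envelope lines give the roots: for adjacent envelope indices i < j the intersection is x = (a_i − a_j) / (j − i). Reading off the sorted break points: {4, 6, 7}.
Verification: at each break x_0, at least two indices attain the minimum of min_i(a_i + i · x_0).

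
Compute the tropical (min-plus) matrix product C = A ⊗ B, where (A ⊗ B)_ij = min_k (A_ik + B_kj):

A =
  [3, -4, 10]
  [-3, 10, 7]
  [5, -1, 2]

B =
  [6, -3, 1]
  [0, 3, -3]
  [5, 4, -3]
A ⊗ B =
  [-4, -1, -7]
  [3, -6, -2]
  [-1, 2, -4]

Apply the min-plus product entry-by-entry:
  C[0][0] = min over k of (A[0][0] + B[0][0] = 3 + 6 = 9, A[0][1] + B[1][0] = -4 + 0 = -4, A[0][2] + B[2][0] = 10 + 5 = 15) = -4 (attained at k = 1)
  C[0][1] = min over k of (A[0][0] + B[0][1] = 3 + -3 = 0, A[0][1] + B[1][1] = -4 + 3 = -1, A[0][2] + B[2][1] = 10 + 4 = 14) = -1 (attained at k = 1)
  C[0][2] = min over k of (A[0][0] + B[0][2] = 3 + 1 = 4, A[0][1] + B[1][2] = -4 + -3 = -7, A[0][2] + B[2][2] = 10 + -3 = 7) = -7 (attained at k = 1)
  C[1][0] = min over k of (A[1][0] + B[0][0] = -3 + 6 = 3, A[1][1] + B[1][0] = 10 + 0 = 10, A[1][2] + B[2][0] = 7 + 5 = 12) = 3 (attained at k = 0)
  C[1][1] = min over k of (A[1][0] + B[0][1] = -3 + -3 = -6, A[1][1] + B[1][1] = 10 + 3 = 13, A[1][2] + B[2][1] = 7 + 4 = 11) = -6 (attained at k = 0)
  C[1][2] = min over k of (A[1][0] + B[0][2] = -3 + 1 = -2, A[1][1] + B[1][2] = 10 + -3 = 7, A[1][2] + B[2][2] = 7 + -3 = 4) = -2 (attained at k = 0)
  C[2][0] = min over k of (A[2][0] + B[0][0] = 5 + 6 = 11, A[2][1] + B[1][0] = -1 + 0 = -1, A[2][2] + B[2][0] = 2 + 5 = 7) = -1 (attained at k = 1)
  C[2][1] = min over k of (A[2][0] + B[0][1] = 5 + -3 = 2, A[2][1] + B[1][1] = -1 + 3 = 2, A[2][2] + B[2][1] = 2 + 4 = 6) = 2 (attained at k = 0)
  C[2][2] = min over k of (A[2][0] + B[0][2] = 5 + 1 = 6, A[2][1] + B[1][2] = -1 + -3 = -4, A[2][2] + B[2][2] = 2 + -3 = -1) = -4 (attained at k = 1)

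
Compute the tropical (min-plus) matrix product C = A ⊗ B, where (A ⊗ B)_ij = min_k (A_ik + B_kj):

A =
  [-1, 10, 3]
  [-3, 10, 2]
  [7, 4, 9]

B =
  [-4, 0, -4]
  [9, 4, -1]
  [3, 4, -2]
A ⊗ B =
  [-5, -1, -5]
  [-7, -3, -7]
  [3, 7, 3]

Apply the min-plus product entry-by-entry:
  C[0][0] = min over k of (A[0][0] + B[0][0] = -1 + -4 = -5, A[0][1] + B[1][0] = 10 + 9 = 19, A[0][2] + B[2][0] = 3 + 3 = 6) = -5 (attained at k = 0)
  C[0][1] = min over k of (A[0][0] + B[0][1] = -1 + 0 = -1, A[0][1] + B[1][1] = 10 + 4 = 14, A[0][2] + B[2][1] = 3 + 4 = 7) = -1 (attained at k = 0)
  C[0][2] = min over k of (A[0][0] + B[0][2] = -1 + -4 = -5, A[0][1] + B[1][2] = 10 + -1 = 9, A[0][2] + B[2][2] = 3 + -2 = 1) = -5 (attained at k = 0)
  C[1][0] = min over k of (A[1][0] + B[0][0] = -3 + -4 = -7, A[1][1] + B[1][0] = 10 + 9 = 19, A[1][2] + B[2][0] = 2 + 3 = 5) = -7 (attained at k = 0)
  C[1][1] = min over k of (A[1][0] + B[0][1] = -3 + 0 = -3, A[1][1] + B[1][1] = 10 + 4 = 14, A[1][2] + B[2][1] = 2 + 4 = 6) = -3 (attained at k = 0)
  C[1][2] = min over k of (A[1][0] + B[0][2] = -3 + -4 = -7, A[1][1] + B[1][2] = 10 + -1 = 9, A[1][2] + B[2][2] = 2 + -2 = 0) = -7 (attained at k = 0)
  C[2][0] = min over k of (A[2][0] + B[0][0] = 7 + -4 = 3, A[2][1] + B[1][0] = 4 + 9 = 13, A[2][2] + B[2][0] = 9 + 3 = 12) = 3 (attained at k = 0)
  C[2][1] = min over k of (A[2][0] + B[0][1] = 7 + 0 = 7, A[2][1] + B[1][1] = 4 + 4 = 8, A[2][2] + B[2][1] = 9 + 4 = 13) = 7 (attained at k = 0)
  C[2][2] = min over k of (A[2][0] + B[0][2] = 7 + -4 = 3, A[2][1] + B[1][2] = 4 + -1 = 3, A[2][2] + B[2][2] = 9 + -2 = 7) = 3 (attained at k = 0)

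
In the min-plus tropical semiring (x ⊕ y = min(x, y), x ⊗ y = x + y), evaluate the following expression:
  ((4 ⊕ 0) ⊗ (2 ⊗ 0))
((4 ⊕ 0) ⊗ (2 ⊗ 0)) = 2

Expand innermost to outermost. Recall ⊕ takes the minimum of its arguments and ⊗ takes their sum. Working out the expression ((4 ⊕ 0) ⊗ (2 ⊗ 0)) gives 2.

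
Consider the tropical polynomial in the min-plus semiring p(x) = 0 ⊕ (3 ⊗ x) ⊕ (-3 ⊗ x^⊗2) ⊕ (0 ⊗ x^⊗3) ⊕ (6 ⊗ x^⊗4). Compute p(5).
p(5) = 0

A tropical monomial a ⊗ x^⊗i evaluates to a + i · x. Evaluating each term at x = 5:
  Term 0 contributes 0 + 0 · 5 = 0
  Term 1 contributes 3 + 1 · 5 = 8
  Term 2 contributes -3 + 2 · 5 = 7
  Term 3 contributes 0 + 3 · 5 = 15
  Term 4 contributes 6 + 4 · 5 = 26
p(5) = ⊕ of these = min[0, 8, 7, 15, 26] = 0.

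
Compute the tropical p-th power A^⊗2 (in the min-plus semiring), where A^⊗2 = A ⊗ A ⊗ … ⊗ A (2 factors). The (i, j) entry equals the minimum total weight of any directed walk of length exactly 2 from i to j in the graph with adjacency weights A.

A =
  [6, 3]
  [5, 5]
A^⊗2 =
  [8, 8]
  [10, 8]

Each entry (A^⊗2)_ij equals the minimum over all length-2 walks i = v_0 → v_1 → … → v_2 = j of Σ_t A[v_t][v_{t+1}]. For example, for (i, j) = (0, 1) we minimise over 2 possible intermediate vertex sequences; the minimum is 8, attained along the walk 0 → 1 → 1.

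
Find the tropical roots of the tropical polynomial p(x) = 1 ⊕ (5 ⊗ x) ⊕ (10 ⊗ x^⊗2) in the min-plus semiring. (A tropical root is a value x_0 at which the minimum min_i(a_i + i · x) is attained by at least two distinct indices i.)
Roots: {-5, -4}

Each tropical root is a break point of the lower envelope of the lines y = a_i + i · x (there are 3 lines, with slopes 0, 1, ..., 2). Only the lines that attain the minimum somewhere contribute to roots; other lines are dominated. Here the surviving (envelope) indices are i = 2, i = 1, i = 0.
Intersections between consecutive envelope lines give the roots: for adjacent envelope indices i < j the intersection is x = (a_i − a_j) / (j − i). Reading off the sorted break points: {-5, -4}.
Verification: at each break x_0, at least two indices attain the minimum of min_i(a_i + i · x_0).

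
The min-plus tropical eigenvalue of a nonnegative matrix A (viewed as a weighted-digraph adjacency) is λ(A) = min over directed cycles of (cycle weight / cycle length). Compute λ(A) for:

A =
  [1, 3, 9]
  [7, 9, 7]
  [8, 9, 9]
λ(A) = 1

Enumerate directed cycles and compute their means (weight / length). Sample:
  cycle 0 → 0: weight = 1, length = 1, mean = 1/1 ≈ 1.000
  cycle 1 → 1: weight = 9, length = 1, mean = 9/1 ≈ 9.000
  cycle 2 → 2: weight = 9, length = 1, mean = 9/1 ≈ 9.000
  cycle 0 → 1 → 0: weight = 10, length = 2, mean = 10/2 ≈ 5.000
  cycle 0 → 2 → 0: weight = 17, length = 2, mean = 17/2 ≈ 8.500
  cycle 1 → 0 → 1: weight = 10, length = 2, mean = 10/2 ≈ 5.000
Minimum mean = 1.000, attained e.g. along the cycle 0 → 0 with weight 1 and length 1. So λ(A) = 1/1 = 1.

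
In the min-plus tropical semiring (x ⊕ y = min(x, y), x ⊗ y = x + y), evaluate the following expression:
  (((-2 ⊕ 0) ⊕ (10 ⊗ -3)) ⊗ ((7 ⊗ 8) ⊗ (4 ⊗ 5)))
(((-2 ⊕ 0) ⊕ (10 ⊗ -3)) ⊗ ((7 ⊗ 8) ⊗ (4 ⊗ 5))) = 22

Expand innermost to outermost. Recall ⊕ takes the minimum of its arguments and ⊗ takes their sum. Working out the expression (((-2 ⊕ 0) ⊕ (10 ⊗ -3)) ⊗ ((7 ⊗ 8) ⊗ (4 ⊗ 5))) gives 22.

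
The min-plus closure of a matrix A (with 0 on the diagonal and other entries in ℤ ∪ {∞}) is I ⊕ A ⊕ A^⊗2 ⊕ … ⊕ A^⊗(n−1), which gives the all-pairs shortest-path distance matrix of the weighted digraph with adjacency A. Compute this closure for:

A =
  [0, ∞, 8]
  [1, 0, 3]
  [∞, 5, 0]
Closure =
  [0, 13, 8]
  [1, 0, 3]
  [6, 5, 0]

This is the Floyd-Warshall all-pairs shortest-path computation. For each intermediate vertex k = 0, 1, …, 2, update dist[i][j] ← min(dist[i][j], dist[i][k] + dist[k][j]). The final matrix gives, for each (i, j), the minimum total weight of any directed path from i to j (possibly empty when i = j).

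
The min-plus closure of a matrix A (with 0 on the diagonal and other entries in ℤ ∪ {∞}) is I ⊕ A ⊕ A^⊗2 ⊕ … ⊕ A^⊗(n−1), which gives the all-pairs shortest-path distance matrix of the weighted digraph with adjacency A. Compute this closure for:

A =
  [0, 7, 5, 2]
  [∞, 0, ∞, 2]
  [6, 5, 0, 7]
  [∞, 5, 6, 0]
Closure =
  [0, 7, 5, 2]
  [14, 0, 8, 2]
  [6, 5, 0, 7]
  [12, 5, 6, 0]

This is the Floyd-Warshall all-pairs shortest-path computation. For each intermediate vertex k = 0, 1, …, 3, update dist[i][j] ← min(dist[i][j], dist[i][k] + dist[k][j]). The final matrix gives, for each (i, j), the minimum total weight of any directed path from i to j (possibly empty when i = j).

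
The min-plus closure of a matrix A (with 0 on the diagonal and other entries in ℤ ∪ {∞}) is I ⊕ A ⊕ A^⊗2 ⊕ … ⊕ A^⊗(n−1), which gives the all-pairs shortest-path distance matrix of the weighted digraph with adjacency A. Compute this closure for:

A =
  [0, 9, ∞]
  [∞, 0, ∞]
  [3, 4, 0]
Closure =
  [0, 9, ∞]
  [∞, 0, ∞]
  [3, 4, 0]

This is the Floyd-Warshall all-pairs shortest-path computation. For each intermediate vertex k = 0, 1, …, 2, update dist[i][j] ← min(dist[i][j], dist[i][k] + dist[k][j]). The final matrix gives, for each (i, j), the minimum total weight of any directed path from i to j (possibly empty when i = j).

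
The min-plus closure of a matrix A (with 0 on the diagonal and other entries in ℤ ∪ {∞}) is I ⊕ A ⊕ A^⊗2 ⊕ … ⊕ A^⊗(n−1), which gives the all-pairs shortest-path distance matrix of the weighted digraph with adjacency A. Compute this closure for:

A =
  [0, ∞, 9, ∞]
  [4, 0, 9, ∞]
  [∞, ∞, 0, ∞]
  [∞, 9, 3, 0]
Closure =
  [0, ∞, 9, ∞]
  [4, 0, 9, ∞]
  [∞, ∞, 0, ∞]
  [13, 9, 3, 0]

This is the Floyd-Warshall all-pairs shortest-path computation. For each intermediate vertex k = 0, 1, …, 3, update dist[i][j] ← min(dist[i][j], dist[i][k] + dist[k][j]). The final matrix gives, for each (i, j), the minimum total weight of any directed path from i to j (possibly empty when i = j).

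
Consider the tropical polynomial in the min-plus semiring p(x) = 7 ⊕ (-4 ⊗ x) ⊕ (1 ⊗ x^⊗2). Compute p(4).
p(4) = 0

A tropical monomial a ⊗ x^⊗i evaluates to a + i · x. Evaluating each term at x = 4:
  Term 0 contributes 7 + 0 · 4 = 7
  Term 1 contributes -4 + 1 · 4 = 0
  Term 2 contributes 1 + 2 · 4 = 9
p(4) = ⊕ of these = min[7, 0, 9] = 0.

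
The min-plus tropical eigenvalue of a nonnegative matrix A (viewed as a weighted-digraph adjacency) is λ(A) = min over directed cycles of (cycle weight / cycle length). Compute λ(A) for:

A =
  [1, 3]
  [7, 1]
λ(A) = 1

Enumerate directed cycles and compute their means (weight / length). Sample:
  cycle 0 → 0: weight = 1, length = 1, mean = 1/1 ≈ 1.000
  cycle 1 → 1: weight = 1, length = 1, mean = 1/1 ≈ 1.000
  cycle 0 → 1 → 0: weight = 10, length = 2, mean = 10/2 ≈ 5.000
  cycle 1 → 0 → 1: weight = 10, length = 2, mean = 10/2 ≈ 5.000
Minimum mean = 1.000, attained e.g. along the cycle 0 → 0 with weight 1 and length 1. So λ(A) = 1/1 = 1.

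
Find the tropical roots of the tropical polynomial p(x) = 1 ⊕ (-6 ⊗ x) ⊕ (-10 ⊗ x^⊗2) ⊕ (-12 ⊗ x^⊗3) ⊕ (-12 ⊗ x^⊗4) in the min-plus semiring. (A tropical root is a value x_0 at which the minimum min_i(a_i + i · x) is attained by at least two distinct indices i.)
Roots: {0, 2, 4, 7}

Each tropical root is a break point of the lower envelope of the lines y = a_i + i · x (there are 5 lines, with slopes 0, 1, ..., 4). Only the lines that attain the minimum somewhere contribute to roots; other lines are dominated. Here the surviving (envelope) indices are i = 4, i = 3, i = 2, i = 1, i = 0.
Intersections between consecutive envelope lines give the roots: for adjacent envelope indices i < j the intersection is x = (a_i − a_j) / (j − i). Reading off the sorted break points: {0, 2, 4, 7}.
Verification: at each break x_0, at least two indices attain the minimum of min_i(a_i + i · x_0).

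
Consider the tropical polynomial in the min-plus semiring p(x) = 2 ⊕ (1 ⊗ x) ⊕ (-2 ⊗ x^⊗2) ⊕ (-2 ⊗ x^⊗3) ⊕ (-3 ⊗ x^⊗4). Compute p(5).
p(5) = 2

A tropical monomial a ⊗ x^⊗i evaluates to a + i · x. Evaluating each term at x = 5:
  Term 0 contributes 2 + 0 · 5 = 2
  Term 1 contributes 1 + 1 · 5 = 6
  Term 2 contributes -2 + 2 · 5 = 8
  Term 3 contributes -2 + 3 · 5 = 13
  Term 4 contributes -3 + 4 · 5 = 17
p(5) = ⊕ of these = min[2, 6, 8, 13, 17] = 2.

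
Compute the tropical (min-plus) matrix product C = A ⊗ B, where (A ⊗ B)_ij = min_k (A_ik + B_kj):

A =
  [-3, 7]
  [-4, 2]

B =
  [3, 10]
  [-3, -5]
A ⊗ B =
  [0, 2]
  [-1, -3]

Apply the min-plus product entry-by-entry:
  C[0][0] = min over k of (A[0][0] + B[0][0] = -3 + 3 = 0, A[0][1] + B[1][0] = 7 + -3 = 4) = 0 (attained at k = 0)
  C[0][1] = min over k of (A[0][0] + B[0][1] = -3 + 10 = 7, A[0][1] + B[1][1] = 7 + -5 = 2) = 2 (attained at k = 1)
  C[1][0] = min over k of (A[1][0] + B[0][0] = -4 + 3 = -1, A[1][1] + B[1][0] = 2 + -3 = -1) = -1 (attained at k = 0)
  C[1][1] = min over k of (A[1][0] + B[0][1] = -4 + 10 = 6, A[1][1] + B[1][1] = 2 + -5 = -3) = -3 (attained at k = 1)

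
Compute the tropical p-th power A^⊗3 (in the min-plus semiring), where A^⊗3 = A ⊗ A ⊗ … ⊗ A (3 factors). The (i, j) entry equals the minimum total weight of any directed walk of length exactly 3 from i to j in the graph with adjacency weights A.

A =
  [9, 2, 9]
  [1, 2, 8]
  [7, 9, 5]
A^⊗3 =
  [5, 5, 12]
  [4, 5, 11]
  [10, 11, 15]

Each entry (A^⊗3)_ij equals the minimum over all length-3 walks i = v_0 → v_1 → … → v_3 = j of Σ_t A[v_t][v_{t+1}]. For example, for (i, j) = (0, 2) we minimise over 9 possible intermediate vertex sequences; the minimum is 12, attained along the walk 0 → 1 → 0 → 2.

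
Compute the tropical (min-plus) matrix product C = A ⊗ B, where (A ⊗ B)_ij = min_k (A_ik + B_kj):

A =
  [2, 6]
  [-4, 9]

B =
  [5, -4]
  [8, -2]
A ⊗ B =
  [7, -2]
  [1, -8]

Apply the min-plus product entry-by-entry:
  C[0][0] = min over k of (A[0][0] + B[0][0] = 2 + 5 = 7, A[0][1] + B[1][0] = 6 + 8 = 14) = 7 (attained at k = 0)
  C[0][1] = min over k of (A[0][0] + B[0][1] = 2 + -4 = -2, A[0][1] + B[1][1] = 6 + -2 = 4) = -2 (attained at k = 0)
  C[1][0] = min over k of (A[1][0] + B[0][0] = -4 + 5 = 1, A[1][1] + B[1][0] = 9 + 8 = 17) = 1 (attained at k = 0)
  C[1][1] = min over k of (A[1][0] + B[0][1] = -4 + -4 = -8, A[1][1] + B[1][1] = 9 + -2 = 7) = -8 (attained at k = 0)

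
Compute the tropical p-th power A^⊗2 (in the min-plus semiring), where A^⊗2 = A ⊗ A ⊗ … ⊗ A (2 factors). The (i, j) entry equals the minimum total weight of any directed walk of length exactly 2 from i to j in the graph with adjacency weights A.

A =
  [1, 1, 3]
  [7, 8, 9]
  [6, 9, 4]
A^⊗2 =
  [2, 2, 4]
  [8, 8, 10]
  [7, 7, 8]

Each entry (A^⊗2)_ij equals the minimum over all length-2 walks i = v_0 → v_1 → … → v_2 = j of Σ_t A[v_t][v_{t+1}]. For example, for (i, j) = (0, 2) we minimise over 3 possible intermediate vertex sequences; the minimum is 4, attained along the walk 0 → 0 → 2.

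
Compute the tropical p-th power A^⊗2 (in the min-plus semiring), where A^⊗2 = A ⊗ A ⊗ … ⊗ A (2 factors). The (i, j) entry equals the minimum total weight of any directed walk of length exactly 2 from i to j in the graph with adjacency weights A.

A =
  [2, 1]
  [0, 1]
A^⊗2 =
  [1, 2]
  [1, 1]

Each entry (A^⊗2)_ij equals the minimum over all length-2 walks i = v_0 → v_1 → … → v_2 = j of Σ_t A[v_t][v_{t+1}]. For example, for (i, j) = (0, 1) we minimise over 2 possible intermediate vertex sequences; the minimum is 2, attained along the walk 0 → 1 → 1.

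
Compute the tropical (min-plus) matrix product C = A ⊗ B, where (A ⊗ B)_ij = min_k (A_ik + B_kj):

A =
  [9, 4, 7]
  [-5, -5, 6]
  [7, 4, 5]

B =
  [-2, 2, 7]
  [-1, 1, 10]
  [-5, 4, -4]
A ⊗ B =
  [2, 5, 3]
  [-7, -4, 2]
  [0, 5, 1]

Apply the min-plus product entry-by-entry:
  C[0][0] = min over k of (A[0][0] + B[0][0] = 9 + -2 = 7, A[0][1] + B[1][0] = 4 + -1 = 3, A[0][2] + B[2][0] = 7 + -5 = 2) = 2 (attained at k = 2)
  C[0][1] = min over k of (A[0][0] + B[0][1] = 9 + 2 = 11, A[0][1] + B[1][1] = 4 + 1 = 5, A[0][2] + B[2][1] = 7 + 4 = 11) = 5 (attained at k = 1)
  C[0][2] = min over k of (A[0][0] + B[0][2] = 9 + 7 = 16, A[0][1] + B[1][2] = 4 + 10 = 14, A[0][2] + B[2][2] = 7 + -4 = 3) = 3 (attained at k = 2)
  C[1][0] = min over k of (A[1][0] + B[0][0] = -5 + -2 = -7, A[1][1] + B[1][0] = -5 + -1 = -6, A[1][2] + B[2][0] = 6 + -5 = 1) = -7 (attained at k = 0)
  C[1][1] = min over k of (A[1][0] + B[0][1] = -5 + 2 = -3, A[1][1] + B[1][1] = -5 + 1 = -4, A[1][2] + B[2][1] = 6 + 4 = 10) = -4 (attained at k = 1)
  C[1][2] = min over k of (A[1][0] + B[0][2] = -5 + 7 = 2, A[1][1] + B[1][2] = -5 + 10 = 5, A[1][2] + B[2][2] = 6 + -4 = 2) = 2 (attained at k = 0)
  C[2][0] = min over k of (A[2][0] + B[0][0] = 7 + -2 = 5, A[2][1] + B[1][0] = 4 + -1 = 3, A[2][2] + B[2][0] = 5 + -5 = 0) = 0 (attained at k = 2)
  C[2][1] = min over k of (A[2][0] + B[0][1] = 7 + 2 = 9, A[2][1] + B[1][1] = 4 + 1 = 5, A[2][2] + B[2][1] = 5 + 4 = 9) = 5 (attained at k = 1)
  C[2][2] = min over k of (A[2][0] + B[0][2] = 7 + 7 = 14, A[2][1] + B[1][2] = 4 + 10 = 14, A[2][2] + B[2][2] = 5 + -4 = 1) = 1 (attained at k = 2)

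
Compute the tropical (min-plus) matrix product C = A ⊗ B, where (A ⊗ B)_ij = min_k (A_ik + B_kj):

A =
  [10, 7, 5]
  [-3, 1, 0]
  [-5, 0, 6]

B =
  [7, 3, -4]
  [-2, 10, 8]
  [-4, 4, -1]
A ⊗ B =
  [1, 9, 4]
  [-4, 0, -7]
  [-2, -2, -9]

Apply the min-plus product entry-by-entry:
  C[0][0] = min over k of (A[0][0] + B[0][0] = 10 + 7 = 17, A[0][1] + B[1][0] = 7 + -2 = 5, A[0][2] + B[2][0] = 5 + -4 = 1) = 1 (attained at k = 2)
  C[0][1] = min over k of (A[0][0] + B[0][1] = 10 + 3 = 13, A[0][1] + B[1][1] = 7 + 10 = 17, A[0][2] + B[2][1] = 5 + 4 = 9) = 9 (attained at k = 2)
  C[0][2] = min over k of (A[0][0] + B[0][2] = 10 + -4 = 6, A[0][1] + B[1][2] = 7 + 8 = 15, A[0][2] + B[2][2] = 5 + -1 = 4) = 4 (attained at k = 2)
  C[1][0] = min over k of (A[1][0] + B[0][0] = -3 + 7 = 4, A[1][1] + B[1][0] = 1 + -2 = -1, A[1][2] + B[2][0] = 0 + -4 = -4) = -4 (attained at k = 2)
  C[1][1] = min over k of (A[1][0] + B[0][1] = -3 + 3 = 0, A[1][1] + B[1][1] = 1 + 10 = 11, A[1][2] + B[2][1] = 0 + 4 = 4) = 0 (attained at k = 0)
  C[1][2] = min over k of (A[1][0] + B[0][2] = -3 + -4 = -7, A[1][1] + B[1][2] = 1 + 8 = 9, A[1][2] + B[2][2] = 0 + -1 = -1) = -7 (attained at k = 0)
  C[2][0] = min over k of (A[2][0] + B[0][0] = -5 + 7 = 2, A[2][1] + B[1][0] = 0 + -2 = -2, A[2][2] + B[2][0] = 6 + -4 = 2) = -2 (attained at k = 1)
  C[2][1] = min over k of (A[2][0] + B[0][1] = -5 + 3 = -2, A[2][1] + B[1][1] = 0 + 10 = 10, A[2][2] + B[2][1] = 6 + 4 = 10) = -2 (attained at k = 0)
  C[2][2] = min over k of (A[2][0] + B[0][2] = -5 + -4 = -9, A[2][1] + B[1][2] = 0 + 8 = 8, A[2][2] + B[2][2] = 6 + -1 = 5) = -9 (attained at k = 0)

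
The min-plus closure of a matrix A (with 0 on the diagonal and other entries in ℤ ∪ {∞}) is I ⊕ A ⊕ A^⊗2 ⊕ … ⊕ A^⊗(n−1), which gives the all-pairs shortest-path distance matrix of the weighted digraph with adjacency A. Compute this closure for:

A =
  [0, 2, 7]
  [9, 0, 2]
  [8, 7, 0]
Closure =
  [0, 2, 4]
  [9, 0, 2]
  [8, 7, 0]

This is the Floyd-Warshall all-pairs shortest-path computation. For each intermediate vertex k = 0, 1, …, 2, update dist[i][j] ← min(dist[i][j], dist[i][k] + dist[k][j]). The final matrix gives, for each (i, j), the minimum total weight of any directed path from i to j (possibly empty when i = j).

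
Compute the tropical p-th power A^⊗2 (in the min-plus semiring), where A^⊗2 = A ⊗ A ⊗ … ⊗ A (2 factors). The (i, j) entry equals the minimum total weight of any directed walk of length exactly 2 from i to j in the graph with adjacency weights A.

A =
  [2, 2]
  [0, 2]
A^⊗2 =
  [2, 4]
  [2, 2]

Each entry (A^⊗2)_ij equals the minimum over all length-2 walks i = v_0 → v_1 → … → v_2 = j of Σ_t A[v_t][v_{t+1}]. For example, for (i, j) = (0, 1) we minimise over 2 possible intermediate vertex sequences; the minimum is 4, attained along the walk 0 → 0 → 1.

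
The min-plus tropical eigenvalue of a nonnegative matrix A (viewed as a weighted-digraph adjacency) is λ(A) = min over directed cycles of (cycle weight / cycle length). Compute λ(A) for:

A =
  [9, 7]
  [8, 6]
λ(A) = 6

Enumerate directed cycles and compute their means (weight / length). Sample:
  cycle 0 → 0: weight = 9, length = 1, mean = 9/1 ≈ 9.000
  cycle 1 → 1: weight = 6, length = 1, mean = 6/1 ≈ 6.000
  cycle 0 → 1 → 0: weight = 15, length = 2, mean = 15/2 ≈ 7.500
  cycle 1 → 0 → 1: weight = 15, length = 2, mean = 15/2 ≈ 7.500
Minimum mean = 6.000, attained e.g. along the cycle 1 → 1 with weight 6 and length 1. So λ(A) = 6/1 = 6.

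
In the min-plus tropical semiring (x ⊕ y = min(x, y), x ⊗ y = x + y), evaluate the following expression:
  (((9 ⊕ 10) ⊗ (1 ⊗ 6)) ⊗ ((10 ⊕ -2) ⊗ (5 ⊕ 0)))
(((9 ⊕ 10) ⊗ (1 ⊗ 6)) ⊗ ((10 ⊕ -2) ⊗ (5 ⊕ 0))) = 14

Expand innermost to outermost. Recall ⊕ takes the minimum of its arguments and ⊗ takes their sum. Working out the expression (((9 ⊕ 10) ⊗ (1 ⊗ 6)) ⊗ ((10 ⊕ -2) ⊗ (5 ⊕ 0))) gives 14.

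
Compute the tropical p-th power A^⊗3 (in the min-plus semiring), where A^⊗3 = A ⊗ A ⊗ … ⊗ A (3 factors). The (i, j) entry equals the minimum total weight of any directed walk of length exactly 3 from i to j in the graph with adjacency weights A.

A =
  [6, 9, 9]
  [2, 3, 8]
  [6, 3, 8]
A^⊗3 =
  [14, 15, 20]
  [8, 9, 14]
  [8, 9, 14]

Each entry (A^⊗3)_ij equals the minimum over all length-3 walks i = v_0 → v_1 → … → v_3 = j of Σ_t A[v_t][v_{t+1}]. For example, for (i, j) = (0, 2) we minimise over 9 possible intermediate vertex sequences; the minimum is 20, attained along the walk 0 → 1 → 0 → 2.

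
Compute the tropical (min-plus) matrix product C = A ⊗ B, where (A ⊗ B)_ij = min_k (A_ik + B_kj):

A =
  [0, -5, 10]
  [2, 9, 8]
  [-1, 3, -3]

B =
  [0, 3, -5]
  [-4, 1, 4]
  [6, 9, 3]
A ⊗ B =
  [-9, -4, -5]
  [2, 5, -3]
  [-1, 2, -6]

Apply the min-plus product entry-by-entry:
  C[0][0] = min over k of (A[0][0] + B[0][0] = 0 + 0 = 0, A[0][1] + B[1][0] = -5 + -4 = -9, A[0][2] + B[2][0] = 10 + 6 = 16) = -9 (attained at k = 1)
  C[0][1] = min over k of (A[0][0] + B[0][1] = 0 + 3 = 3, A[0][1] + B[1][1] = -5 + 1 = -4, A[0][2] + B[2][1] = 10 + 9 = 19) = -4 (attained at k = 1)
  C[0][2] = min over k of (A[0][0] + B[0][2] = 0 + -5 = -5, A[0][1] + B[1][2] = -5 + 4 = -1, A[0][2] + B[2][2] = 10 + 3 = 13) = -5 (attained at k = 0)
  C[1][0] = min over k of (A[1][0] + B[0][0] = 2 + 0 = 2, A[1][1] + B[1][0] = 9 + -4 = 5, A[1][2] + B[2][0] = 8 + 6 = 14) = 2 (attained at k = 0)
  C[1][1] = min over k of (A[1][0] + B[0][1] = 2 + 3 = 5, A[1][1] + B[1][1] = 9 + 1 = 10, A[1][2] + B[2][1] = 8 + 9 = 17) = 5 (attained at k = 0)
  C[1][2] = min over k of (A[1][0] + B[0][2] = 2 + -5 = -3, A[1][1] + B[1][2] = 9 + 4 = 13, A[1][2] + B[2][2] = 8 + 3 = 11) = -3 (attained at k = 0)
  C[2][0] = min over k of (A[2][0] + B[0][0] = -1 + 0 = -1, A[2][1] + B[1][0] = 3 + -4 = -1, A[2][2] + B[2][0] = -3 + 6 = 3) = -1 (attained at k = 0)
  C[2][1] = min over k of (A[2][0] + B[0][1] = -1 + 3 = 2, A[2][1] + B[1][1] = 3 + 1 = 4, A[2][2] + B[2][1] = -3 + 9 = 6) = 2 (attained at k = 0)
  C[2][2] = min over k of (A[2][0] + B[0][2] = -1 + -5 = -6, A[2][1] + B[1][2] = 3 + 4 = 7, A[2][2] + B[2][2] = -3 + 3 = 0) = -6 (attained at k = 0)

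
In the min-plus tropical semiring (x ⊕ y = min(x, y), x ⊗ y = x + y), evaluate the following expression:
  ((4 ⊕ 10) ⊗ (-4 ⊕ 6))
((4 ⊕ 10) ⊗ (-4 ⊕ 6)) = 0

Expand innermost to outermost. Recall ⊕ takes the minimum of its arguments and ⊗ takes their sum. Working out the expression ((4 ⊕ 10) ⊗ (-4 ⊕ 6)) gives 0.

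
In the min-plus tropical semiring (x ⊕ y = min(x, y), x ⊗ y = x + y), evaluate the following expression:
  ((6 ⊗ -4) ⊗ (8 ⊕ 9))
((6 ⊗ -4) ⊗ (8 ⊕ 9)) = 10

Expand innermost to outermost. Recall ⊕ takes the minimum of its arguments and ⊗ takes their sum. Working out the expression ((6 ⊗ -4) ⊗ (8 ⊕ 9)) gives 10.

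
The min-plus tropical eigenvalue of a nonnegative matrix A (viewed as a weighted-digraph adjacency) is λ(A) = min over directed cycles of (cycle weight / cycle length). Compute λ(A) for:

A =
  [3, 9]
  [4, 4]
λ(A) = 3

Enumerate directed cycles and compute their means (weight / length). Sample:
  cycle 0 → 0: weight = 3, length = 1, mean = 3/1 ≈ 3.000
  cycle 1 → 1: weight = 4, length = 1, mean = 4/1 ≈ 4.000
  cycle 0 → 1 → 0: weight = 13, length = 2, mean = 13/2 ≈ 6.500
  cycle 1 → 0 → 1: weight = 13, length = 2, mean = 13/2 ≈ 6.500
Minimum mean = 3.000, attained e.g. along the cycle 0 → 0 with weight 3 and length 1. So λ(A) = 3/1 = 3.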